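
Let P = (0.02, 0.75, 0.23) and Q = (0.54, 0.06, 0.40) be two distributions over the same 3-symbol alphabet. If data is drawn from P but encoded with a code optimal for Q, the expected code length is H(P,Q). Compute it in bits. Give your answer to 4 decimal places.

H(P,Q) = −Σ p·log₂ q.
  −0.02·log₂(0.54) = 0.01778
  −0.75·log₂(0.06) = 3.04417
  −0.23·log₂(0.40) = 0.30404
H(P,Q) = 3.3660 bits.

3.3660 bits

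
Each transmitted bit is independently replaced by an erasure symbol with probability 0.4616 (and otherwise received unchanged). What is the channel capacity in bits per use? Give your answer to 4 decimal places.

0.5384 bits

Binary erasure channel: capacity C = 1 − ε.
C = 1 − 0.4616 = 0.5384 bits per channel use.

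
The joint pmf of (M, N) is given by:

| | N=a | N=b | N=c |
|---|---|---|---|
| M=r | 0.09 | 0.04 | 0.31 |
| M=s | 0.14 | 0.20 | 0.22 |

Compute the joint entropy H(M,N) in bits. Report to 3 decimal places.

H(M,N) = −Σ p(x,y)·log₂ p(x,y) over all 6 cells.
  cell (r,a): −0.09·log₂0.09 = 0.3127
  cell (r,b): −0.04·log₂0.04 = 0.1858
  cell (r,c): −0.31·log₂0.31 = 0.5238
  cell (s,a): −0.14·log₂0.14 = 0.3971
  cell (s,b): −0.20·log₂0.20 = 0.4644
  cell (s,c): −0.22·log₂0.22 = 0.4806
Sum = 2.364 bits.

2.364 bits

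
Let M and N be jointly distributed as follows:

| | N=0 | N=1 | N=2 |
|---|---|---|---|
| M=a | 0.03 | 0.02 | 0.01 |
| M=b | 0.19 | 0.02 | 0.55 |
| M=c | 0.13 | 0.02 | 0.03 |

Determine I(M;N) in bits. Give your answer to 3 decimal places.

Marginals: p(M) = (0.0600, 0.7600, 0.1800), p(N) = (0.3500, 0.0600, 0.5900).
I(M;N) = H(M) + H(N) − H(M,N).
H(M) = 0.9897, H(N) = 1.2227, H(M,N) = 2.0208.
I(M;N) = 0.9897 + 1.2227 − 2.0208 = 0.192 bits.

0.192 bits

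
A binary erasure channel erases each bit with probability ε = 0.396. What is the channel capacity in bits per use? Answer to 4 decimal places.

Binary erasure channel: capacity C = 1 − ε.
C = 1 − 0.396 = 0.6040 bits per channel use.

0.6040 bits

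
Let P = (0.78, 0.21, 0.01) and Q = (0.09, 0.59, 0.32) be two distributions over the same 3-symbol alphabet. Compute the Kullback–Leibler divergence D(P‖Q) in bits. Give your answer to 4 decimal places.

D(P‖Q) = Σ p·log₂(p/q).
  0.78·log₂(0.78/0.09) = 2.43007
  0.21·log₂(0.21/0.59) = -0.31297
  0.01·log₂(0.01/0.32) = -0.05000
D(P‖Q) = 2.0671 bits.

2.0671 bits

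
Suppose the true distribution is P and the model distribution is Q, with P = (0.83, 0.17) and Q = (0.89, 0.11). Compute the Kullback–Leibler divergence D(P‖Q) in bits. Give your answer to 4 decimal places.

0.0232 bits

D(P‖Q) = Σ p·log₂(p/q).
  0.83·log₂(0.83/0.89) = -0.08358
  0.17·log₂(0.17/0.11) = 0.10677
D(P‖Q) = 0.0232 bits.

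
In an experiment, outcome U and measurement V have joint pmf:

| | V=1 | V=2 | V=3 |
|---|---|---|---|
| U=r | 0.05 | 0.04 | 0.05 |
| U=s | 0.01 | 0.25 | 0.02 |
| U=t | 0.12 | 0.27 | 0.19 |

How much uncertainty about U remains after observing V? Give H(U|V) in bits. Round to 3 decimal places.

1.211 bits

Chain rule: H(U|V) = H(U,V) − H(V).
Marginals: p(U) = (0.1400, 0.2800, 0.5800), p(V) = (0.1800, 0.5600, 0.2600).
H(U,V) = 2.6296 bits; H(V) = 1.4190 bits.
H(U|V) = 2.6296 − 1.4190 = 1.211 bits.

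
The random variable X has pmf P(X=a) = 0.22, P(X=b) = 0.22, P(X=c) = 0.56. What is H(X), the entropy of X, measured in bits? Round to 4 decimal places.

1.4296 bits

H(X) = −Σ p·log₂ p.
  −(0.22)·log₂(0.22) = 0.48057
  −(0.22)·log₂(0.22) = 0.48057
  −(0.56)·log₂(0.56) = 0.46844
Sum: 0.48057 + 0.48057 + 0.46844 = 1.4296 bits.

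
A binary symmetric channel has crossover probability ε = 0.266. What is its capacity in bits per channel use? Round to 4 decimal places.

0.1643 bits

Binary symmetric channel: C = 1 − h₂(ε) where h₂ is the binary entropy function.
h₂(0.266) = −0.266·log₂0.266 − 0.734·log₂0.734 = 0.8357.
C = 1 − 0.8357 = 0.1643 bits per channel use.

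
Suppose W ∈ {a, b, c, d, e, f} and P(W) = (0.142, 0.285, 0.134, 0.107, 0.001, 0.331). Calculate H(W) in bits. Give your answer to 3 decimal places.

H(W) = −Σ p·log₂ p.
  −(0.142)·log₂(0.142) = 0.3999
  −(0.285)·log₂(0.285) = 0.5161
  −(0.134)·log₂(0.134) = 0.3886
  −(0.107)·log₂(0.107) = 0.3450
  −(0.001)·log₂(0.001) = 0.0100
  −(0.331)·log₂(0.331) = 0.5280
Sum: 0.3999 + 0.5161 + 0.3886 + 0.3450 + 0.0100 + 0.5280 = 2.188 bits.

2.188 bits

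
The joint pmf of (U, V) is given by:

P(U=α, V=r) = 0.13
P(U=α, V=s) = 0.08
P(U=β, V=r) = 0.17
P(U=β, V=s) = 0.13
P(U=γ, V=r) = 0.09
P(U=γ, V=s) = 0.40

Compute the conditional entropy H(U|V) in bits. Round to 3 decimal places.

1.368 bits

Chain rule: H(U|V) = H(U,V) − H(V).
Marginals: p(U) = (0.2100, 0.3000, 0.4900), p(V) = (0.3900, 0.6100).
H(U,V) = 2.3328 bits; H(V) = 0.9648 bits.
H(U|V) = 2.3328 − 0.9648 = 1.368 bits.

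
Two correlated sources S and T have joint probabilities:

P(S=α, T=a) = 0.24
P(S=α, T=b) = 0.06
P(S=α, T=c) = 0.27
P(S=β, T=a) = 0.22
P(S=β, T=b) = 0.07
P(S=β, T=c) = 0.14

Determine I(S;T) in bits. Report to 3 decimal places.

0.017 bits

Marginals: p(S) = (0.5700, 0.4300), p(T) = (0.4600, 0.1300, 0.4100).
I(S;T) = Σ p(x,y)·log₂[p(x,y)/(p(x)p(y))].
  (α,a): 0.24·log₂(0.9153) = -0.0306
  (α,b): 0.06·log₂(0.8097) = -0.0183
  (α,c): 0.27·log₂(1.1553) = 0.0562
  (β,a): 0.22·log₂(1.1122) = 0.0338
  (β,b): 0.07·log₂(1.2522) = 0.0227
  (β,c): 0.14·log₂(0.7941) = -0.0466
Sum = 0.017 bits.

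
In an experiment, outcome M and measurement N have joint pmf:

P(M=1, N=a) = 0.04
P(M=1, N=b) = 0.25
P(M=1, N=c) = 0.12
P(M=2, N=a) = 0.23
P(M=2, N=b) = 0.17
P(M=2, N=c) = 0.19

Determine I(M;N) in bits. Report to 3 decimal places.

0.106 bits

Marginals: p(M) = (0.4100, 0.5900), p(N) = (0.2700, 0.4200, 0.3100).
I(M;N) = Σ p(x,y)·log₂[p(x,y)/(p(x)p(y))].
  (1,a): 0.04·log₂(0.3613) = -0.0587
  (1,b): 0.25·log₂(1.4518) = 0.1345
  (1,c): 0.12·log₂(0.9441) = -0.0100
  (2,a): 0.23·log₂(1.4438) = 0.1219
  (2,b): 0.17·log₂(0.6860) = -0.0924
  (2,c): 0.19·log₂(1.0388) = 0.0104
Sum = 0.106 bits.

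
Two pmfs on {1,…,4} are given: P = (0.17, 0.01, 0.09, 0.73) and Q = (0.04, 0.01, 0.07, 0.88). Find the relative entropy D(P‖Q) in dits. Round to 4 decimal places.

0.0574 dits

D(P‖Q) = Σ p·log₁₀(p/q).
  0.17·log₁₀(0.17/0.04) = 0.10683
  0.01·log₁₀(0.01/0.01) = 0.00000
  0.09·log₁₀(0.09/0.07) = 0.00982
  0.73·log₁₀(0.73/0.88) = -0.05925
D(P‖Q) = 0.0574 dits.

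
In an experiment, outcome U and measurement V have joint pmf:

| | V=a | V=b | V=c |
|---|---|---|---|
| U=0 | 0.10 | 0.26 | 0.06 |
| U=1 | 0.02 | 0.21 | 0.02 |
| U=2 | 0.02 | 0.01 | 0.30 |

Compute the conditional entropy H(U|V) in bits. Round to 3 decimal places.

Marginals: p(U) = (0.4200, 0.2500, 0.3300), p(V) = (0.1400, 0.4800, 0.3800).
H(U|V) = Σ p(V) · H(U|V=·).
  V=a: p=0.1400, H(U|V=a) = 1.1488
  V=b: p=0.4800, H(U|V=b) = 1.1173
  V=c: p=0.3800, H(U|V=c) = 0.9133
Weighted sum = 1.044 bits.

1.044 bits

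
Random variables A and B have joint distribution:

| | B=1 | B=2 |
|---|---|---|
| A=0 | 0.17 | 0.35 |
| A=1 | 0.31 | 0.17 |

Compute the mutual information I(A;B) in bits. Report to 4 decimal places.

0.0746 bits

Marginals: p(A) = (0.5200, 0.4800), p(B) = (0.4800, 0.5200).
I(A;B) = Σ p(x,y)·log₂[p(x,y)/(p(x)p(y))].
  (0,1): 0.17·log₂(0.6811) = -0.09419
  (0,2): 0.35·log₂(1.2944) = 0.13029
  (1,1): 0.31·log₂(1.3455) = 0.13272
  (1,2): 0.17·log₂(0.6811) = -0.09419
Sum = 0.0746 bits.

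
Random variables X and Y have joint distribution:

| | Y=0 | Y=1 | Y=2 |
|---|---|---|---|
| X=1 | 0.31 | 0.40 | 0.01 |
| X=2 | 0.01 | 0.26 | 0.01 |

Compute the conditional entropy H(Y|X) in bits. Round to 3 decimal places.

0.902 bits

Chain rule: H(Y|X) = H(X,Y) − H(X).
Marginals: p(X) = (0.7200, 0.2800), p(Y) = (0.3200, 0.6600, 0.0200).
H(X,Y) = 1.7572 bits; H(X) = 0.8555 bits.
H(Y|X) = 1.7572 − 0.8555 = 0.902 bits.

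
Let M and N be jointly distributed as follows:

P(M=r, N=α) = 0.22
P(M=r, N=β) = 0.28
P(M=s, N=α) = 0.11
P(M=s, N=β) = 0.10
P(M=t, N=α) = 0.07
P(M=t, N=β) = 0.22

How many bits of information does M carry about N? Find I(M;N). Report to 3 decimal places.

0.035 bits

Marginals: p(M) = (0.5000, 0.2100, 0.2900), p(N) = (0.4000, 0.6000).
I(M;N) = H(M) + H(N) − H(M,N).
H(M) = 1.4907, H(N) = 0.9710, H(M,N) = 2.4264.
I(M;N) = 1.4907 + 0.9710 − 2.4264 = 0.035 bits.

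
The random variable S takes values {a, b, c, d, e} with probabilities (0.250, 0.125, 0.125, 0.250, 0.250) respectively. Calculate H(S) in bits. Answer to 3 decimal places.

H(S) = −Σ p·log₂ p.
  −(0.250)·log₂(0.250) = 0.5000
  −(0.125)·log₂(0.125) = 0.3750
  −(0.125)·log₂(0.125) = 0.3750
  −(0.250)·log₂(0.250) = 0.5000
  −(0.250)·log₂(0.250) = 0.5000
Sum: 0.5000 + 0.3750 + 0.3750 + 0.5000 + 0.5000 = 2.250 bits.

2.250 bits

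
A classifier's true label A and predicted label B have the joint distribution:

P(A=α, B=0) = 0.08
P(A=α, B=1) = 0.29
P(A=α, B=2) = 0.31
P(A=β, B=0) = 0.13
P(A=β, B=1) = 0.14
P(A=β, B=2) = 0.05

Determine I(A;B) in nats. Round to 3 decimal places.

0.071 nats

Marginals: p(A) = (0.6800, 0.3200), p(B) = (0.2100, 0.4300, 0.3600).
I(A;B) = H(A) + H(B) − H(A,B).
H(A) = 0.6269, H(B) = 1.0584, H(A,B) = 1.6144.
I(A;B) = 0.6269 + 1.0584 − 1.6144 = 0.071 nats.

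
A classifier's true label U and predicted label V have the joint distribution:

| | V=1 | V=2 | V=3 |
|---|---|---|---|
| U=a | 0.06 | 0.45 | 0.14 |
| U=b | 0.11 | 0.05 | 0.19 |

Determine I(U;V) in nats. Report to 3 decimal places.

0.150 nats

Marginals: p(U) = (0.6500, 0.3500), p(V) = (0.1700, 0.5000, 0.3300).
I(U;V) = Σ p(x,y)·ln[p(x,y)/(p(x)p(y))].
  (a,1): 0.06·ln(0.5430) = -0.0366
  (a,2): 0.45·ln(1.3846) = 0.1464
  (a,3): 0.14·ln(0.6527) = -0.0597
  (b,1): 0.11·ln(1.8487) = 0.0676
  (b,2): 0.05·ln(0.2857) = -0.0626
  (b,3): 0.19·ln(1.6450) = 0.0946
Sum = 0.150 nats.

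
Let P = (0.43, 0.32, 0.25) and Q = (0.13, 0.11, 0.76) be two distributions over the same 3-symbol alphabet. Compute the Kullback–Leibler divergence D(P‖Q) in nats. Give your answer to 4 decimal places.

D(P‖Q) = Σ p·ln(p/q).
  0.43·ln(0.43/0.13) = 0.51439
  0.32·ln(0.32/0.11) = 0.34171
  0.25·ln(0.25/0.76) = -0.27796
D(P‖Q) = 0.5781 nats.

0.5781 nats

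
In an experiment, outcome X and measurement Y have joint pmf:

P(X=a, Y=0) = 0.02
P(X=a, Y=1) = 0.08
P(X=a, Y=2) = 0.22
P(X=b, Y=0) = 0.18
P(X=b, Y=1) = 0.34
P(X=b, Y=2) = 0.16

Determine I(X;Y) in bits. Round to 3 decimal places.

0.142 bits

Marginals: p(X) = (0.3200, 0.6800), p(Y) = (0.2000, 0.4200, 0.3800).
I(X;Y) = H(X) + H(Y) − H(X,Y).
H(X) = 0.9044, H(Y) = 1.5205, H(X,Y) = 2.2825.
I(X;Y) = 0.9044 + 1.5205 − 2.2825 = 0.142 bits.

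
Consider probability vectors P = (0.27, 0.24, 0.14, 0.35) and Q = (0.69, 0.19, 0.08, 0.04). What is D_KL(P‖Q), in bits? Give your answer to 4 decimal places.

D(P‖Q) = Σ p·log₂(p/q).
  0.27·log₂(0.27/0.69) = -0.36548
  0.24·log₂(0.24/0.19) = 0.08089
  0.14·log₂(0.14/0.08) = 0.11303
  0.35·log₂(0.35/0.04) = 1.09525
D(P‖Q) = 0.9237 bits.

0.9237 bits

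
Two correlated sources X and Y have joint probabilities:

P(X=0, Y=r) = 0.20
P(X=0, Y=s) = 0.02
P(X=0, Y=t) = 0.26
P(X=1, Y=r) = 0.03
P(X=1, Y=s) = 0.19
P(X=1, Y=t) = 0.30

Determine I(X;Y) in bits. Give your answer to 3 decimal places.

0.217 bits

Marginals: p(X) = (0.4800, 0.5200), p(Y) = (0.2300, 0.2100, 0.5600).
I(X;Y) = H(X) + H(Y) − H(X,Y).
H(X) = 0.9988, H(Y) = 1.4289, H(X,Y) = 2.2106.
I(X;Y) = 0.9988 + 1.4289 − 2.2106 = 0.217 bits.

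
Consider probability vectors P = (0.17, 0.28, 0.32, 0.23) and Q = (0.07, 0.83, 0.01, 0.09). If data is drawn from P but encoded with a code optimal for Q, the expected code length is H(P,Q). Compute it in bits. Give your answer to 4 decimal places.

3.6525 bits

H(P,Q) = −Σ p·log₂ q.
  −0.17·log₂(0.07) = 0.65221
  −0.28·log₂(0.83) = 0.07527
  −0.32·log₂(0.01) = 2.12603
  −0.23·log₂(0.09) = 0.79900
H(P,Q) = 3.6525 bits.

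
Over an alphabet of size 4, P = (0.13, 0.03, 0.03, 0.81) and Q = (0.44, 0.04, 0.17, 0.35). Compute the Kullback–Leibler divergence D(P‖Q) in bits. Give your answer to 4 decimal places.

D(P‖Q) = Σ p·log₂(p/q).
  0.13·log₂(0.13/0.44) = -0.22867
  0.03·log₂(0.03/0.04) = -0.01245
  0.03·log₂(0.03/0.17) = -0.07508
  0.81·log₂(0.81/0.35) = 0.98056
D(P‖Q) = 0.6644 bits.

0.6644 bits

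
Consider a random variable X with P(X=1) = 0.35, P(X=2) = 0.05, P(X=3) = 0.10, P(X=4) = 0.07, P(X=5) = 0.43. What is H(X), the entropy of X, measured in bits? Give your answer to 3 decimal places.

1.871 bits

H(X) = −Σ p·log₂ p.
  −(0.35)·log₂(0.35) = 0.5301
  −(0.05)·log₂(0.05) = 0.2161
  −(0.10)·log₂(0.10) = 0.3322
  −(0.07)·log₂(0.07) = 0.2686
  −(0.43)·log₂(0.43) = 0.5236
Sum: 0.5301 + 0.2161 + 0.3322 + 0.2686 + 0.5236 = 1.871 bits.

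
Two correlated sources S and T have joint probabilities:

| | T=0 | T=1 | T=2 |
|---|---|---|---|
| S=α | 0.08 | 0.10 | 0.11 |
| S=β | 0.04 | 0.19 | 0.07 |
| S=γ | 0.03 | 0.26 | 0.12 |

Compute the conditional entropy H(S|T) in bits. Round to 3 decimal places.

1.502 bits

Marginals: p(S) = (0.2900, 0.3000, 0.4100), p(T) = (0.1500, 0.5500, 0.3000).
H(S|T) = Σ p(T) · H(S|T=·).
  T=0: p=0.1500, H(S|T=0) = 1.4566
  T=1: p=0.5500, H(S|T=1) = 1.4879
  T=2: p=0.3000, H(S|T=2) = 1.5494
Weighted sum = 1.502 bits.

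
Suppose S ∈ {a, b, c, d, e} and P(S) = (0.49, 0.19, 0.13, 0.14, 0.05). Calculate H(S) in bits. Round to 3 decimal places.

H(S) = −Σ p·log₂ p.
  −(0.49)·log₂(0.49) = 0.5043
  −(0.19)·log₂(0.19) = 0.4552
  −(0.13)·log₂(0.13) = 0.3826
  −(0.14)·log₂(0.14) = 0.3971
  −(0.05)·log₂(0.05) = 0.2161
Sum: 0.5043 + 0.4552 + 0.3826 + 0.3971 + 0.2161 = 1.955 bits.

1.955 bits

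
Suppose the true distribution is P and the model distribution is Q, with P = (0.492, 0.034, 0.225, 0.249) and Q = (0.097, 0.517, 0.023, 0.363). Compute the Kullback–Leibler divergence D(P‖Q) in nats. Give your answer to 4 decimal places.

1.1256 nats

D(P‖Q) = Σ p·ln(p/q).
  0.492·ln(0.492/0.097) = 0.79889
  0.034·ln(0.034/0.517) = -0.09254
  0.225·ln(0.225/0.023) = 0.51314
  0.249·ln(0.249/0.363) = -0.09386
D(P‖Q) = 1.1256 nats.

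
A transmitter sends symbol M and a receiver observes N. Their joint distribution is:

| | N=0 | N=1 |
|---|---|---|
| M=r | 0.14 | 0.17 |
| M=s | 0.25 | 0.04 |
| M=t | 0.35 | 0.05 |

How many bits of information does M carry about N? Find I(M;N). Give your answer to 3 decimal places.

Marginals: p(M) = (0.3100, 0.2900, 0.4000), p(N) = (0.7400, 0.2600).
I(M;N) = Σ p(x,y)·log₂[p(x,y)/(p(x)p(y))].
  (r,0): 0.14·log₂(0.6103) = -0.0997
  (r,1): 0.17·log₂(2.1092) = 0.1830
  (s,0): 0.25·log₂(1.1650) = 0.0551
  (s,1): 0.04·log₂(0.5305) = -0.0366
  (t,0): 0.35·log₂(1.1824) = 0.0846
  (t,1): 0.05·log₂(0.4808) = -0.0528
Sum = 0.134 bits.

0.134 bits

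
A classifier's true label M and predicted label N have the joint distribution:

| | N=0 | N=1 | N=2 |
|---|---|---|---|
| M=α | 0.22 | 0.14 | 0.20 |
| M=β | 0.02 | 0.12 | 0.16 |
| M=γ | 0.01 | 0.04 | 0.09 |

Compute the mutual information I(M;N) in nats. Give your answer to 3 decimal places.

Marginals: p(M) = (0.5600, 0.3000, 0.1400), p(N) = (0.2500, 0.3000, 0.4500).
I(M;N) = Σ p(x,y)·ln[p(x,y)/(p(x)p(y))].
  (α,0): 0.22·ln(1.5714) = 0.0994
  (α,1): 0.14·ln(0.8333) = -0.0255
  (α,2): 0.20·ln(0.7937) = -0.0462
  (β,0): 0.02·ln(0.2667) = -0.0264
  (β,1): 0.12·ln(1.3333) = 0.0345
  (β,2): 0.16·ln(1.1852) = 0.0272
  (γ,0): 0.01·ln(0.2857) = -0.0125
  (γ,1): 0.04·ln(0.9524) = -0.0020
  (γ,2): 0.09·ln(1.4286) = 0.0321
Sum = 0.081 nats.

0.081 nats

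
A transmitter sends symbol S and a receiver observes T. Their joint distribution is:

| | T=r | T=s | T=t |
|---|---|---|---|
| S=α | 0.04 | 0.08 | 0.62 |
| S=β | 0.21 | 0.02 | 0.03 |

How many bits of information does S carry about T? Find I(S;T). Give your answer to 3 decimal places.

0.421 bits

Marginals: p(S) = (0.7400, 0.2600), p(T) = (0.2500, 0.1000, 0.6500).
I(S;T) = H(S) + H(T) − H(S,T).
H(S) = 0.8267, H(T) = 1.2362, H(S,T) = 1.6423.
I(S;T) = 0.8267 + 1.2362 − 1.6423 = 0.421 bits.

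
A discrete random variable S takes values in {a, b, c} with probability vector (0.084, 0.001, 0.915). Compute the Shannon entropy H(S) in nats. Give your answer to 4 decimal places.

H(S) = −Σ p·ln p.
  −(0.084)·ln(0.084) = 0.20806
  −(0.001)·ln(0.001) = 0.00691
  −(0.915)·ln(0.915) = 0.08128
Sum: 0.20806 + 0.00691 + 0.08128 = 0.2963 nats.

0.2963 nats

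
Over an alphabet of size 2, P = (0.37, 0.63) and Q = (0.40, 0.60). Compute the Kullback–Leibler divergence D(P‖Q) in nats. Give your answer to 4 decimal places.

D(P‖Q) = Σ p·ln(p/q).
  0.37·ln(0.37/0.40) = -0.02885
  0.63·ln(0.63/0.60) = 0.03074
D(P‖Q) = 0.0019 nats.

0.0019 nats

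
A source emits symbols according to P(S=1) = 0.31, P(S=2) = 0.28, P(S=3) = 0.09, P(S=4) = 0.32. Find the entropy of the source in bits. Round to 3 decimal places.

H(S) = −Σ p·log₂ p.
  −(0.31)·log₂(0.31) = 0.5238
  −(0.28)·log₂(0.28) = 0.5142
  −(0.09)·log₂(0.09) = 0.3127
  −(0.32)·log₂(0.32) = 0.5260
Sum: 0.5238 + 0.5142 + 0.3127 + 0.5260 = 1.877 bits.

1.877 bits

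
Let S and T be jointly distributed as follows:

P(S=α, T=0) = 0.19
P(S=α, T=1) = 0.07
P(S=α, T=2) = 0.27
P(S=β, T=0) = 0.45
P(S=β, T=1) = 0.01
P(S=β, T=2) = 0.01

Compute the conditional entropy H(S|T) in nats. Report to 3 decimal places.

0.463 nats

Chain rule: H(S|T) = H(S,T) − H(T).
Marginals: p(S) = (0.5300, 0.4700), p(T) = (0.6400, 0.0800, 0.2800).
H(S,T) = 1.3066 nats; H(T) = 0.8441 nats.
H(S|T) = 1.3066 − 0.8441 = 0.463 nats.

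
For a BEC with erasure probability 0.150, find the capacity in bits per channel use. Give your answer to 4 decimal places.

0.8500 bits

Binary erasure channel: capacity C = 1 − ε.
C = 1 − 0.150 = 0.8500 bits per channel use.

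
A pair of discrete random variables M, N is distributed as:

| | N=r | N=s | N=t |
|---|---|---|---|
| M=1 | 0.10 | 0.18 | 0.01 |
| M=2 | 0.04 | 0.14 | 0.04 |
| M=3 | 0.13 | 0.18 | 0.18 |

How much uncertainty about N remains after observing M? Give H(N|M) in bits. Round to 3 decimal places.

Chain rule: H(N|M) = H(M,N) − H(M).
Marginals: p(M) = (0.2900, 0.2200, 0.4900), p(N) = (0.2700, 0.5000, 0.2300).
H(M,N) = 2.8858 bits; H(M) = 1.5028 bits.
H(N|M) = 2.8858 − 1.5028 = 1.383 bits.

1.383 bits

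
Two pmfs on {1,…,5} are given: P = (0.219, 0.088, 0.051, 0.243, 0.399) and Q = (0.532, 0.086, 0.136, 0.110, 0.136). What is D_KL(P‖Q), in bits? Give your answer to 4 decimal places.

D(P‖Q) = Σ p·log₂(p/q).
  0.219·log₂(0.219/0.532) = -0.28043
  0.088·log₂(0.088/0.086) = 0.00292
  0.051·log₂(0.051/0.136) = -0.07217
  0.243·log₂(0.243/0.110) = 0.27786
  0.399·log₂(0.399/0.136) = 0.61956
D(P‖Q) = 0.5477 bits.

0.5477 bits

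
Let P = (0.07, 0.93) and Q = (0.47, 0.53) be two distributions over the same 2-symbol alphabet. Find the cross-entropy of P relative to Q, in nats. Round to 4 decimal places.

0.6433 nats

H(P,Q) = −Σ p·ln q.
  −0.07·ln(0.47) = 0.05285
  −0.93·ln(0.53) = 0.59044
H(P,Q) = 0.6433 nats.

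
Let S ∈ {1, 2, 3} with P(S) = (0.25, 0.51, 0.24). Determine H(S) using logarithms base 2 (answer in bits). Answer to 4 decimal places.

H(S) = −Σ p·log₂ p.
  −(0.25)·log₂(0.25) = 0.50000
  −(0.51)·log₂(0.51) = 0.49543
  −(0.24)·log₂(0.24) = 0.49413
Sum: 0.50000 + 0.49543 + 0.49413 = 1.4896 bits.

1.4896 bits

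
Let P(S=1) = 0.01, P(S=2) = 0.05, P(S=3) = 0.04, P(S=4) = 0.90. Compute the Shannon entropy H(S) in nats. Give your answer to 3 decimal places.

H(S) = −Σ p·ln p.
  −(0.01)·ln(0.01) = 0.0461
  −(0.05)·ln(0.05) = 0.1498
  −(0.04)·ln(0.04) = 0.1288
  −(0.90)·ln(0.90) = 0.0948
Sum: 0.0461 + 0.1498 + 0.1288 + 0.0948 = 0.419 nats.

0.419 nats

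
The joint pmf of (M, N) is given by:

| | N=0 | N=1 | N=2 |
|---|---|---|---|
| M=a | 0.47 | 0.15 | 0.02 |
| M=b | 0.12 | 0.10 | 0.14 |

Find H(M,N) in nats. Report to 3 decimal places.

1.478 nats

H(M,N) = −Σ p(x,y)·ln p(x,y) over all 6 cells.
  cell (a,0): −0.47·ln0.47 = 0.3549
  cell (a,1): −0.15·ln0.15 = 0.2846
  cell (a,2): −0.02·ln0.02 = 0.0782
  cell (b,0): −0.12·ln0.12 = 0.2544
  cell (b,1): −0.10·ln0.10 = 0.2303
  cell (b,2): −0.14·ln0.14 = 0.2753
Sum = 1.478 nats.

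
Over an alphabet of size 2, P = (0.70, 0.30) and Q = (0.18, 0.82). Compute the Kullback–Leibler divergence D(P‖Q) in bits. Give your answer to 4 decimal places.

D(P‖Q) = Σ p·log₂(p/q).
  0.70·log₂(0.70/0.18) = 1.37155
  0.30·log₂(0.30/0.82) = -0.43520
D(P‖Q) = 0.9364 bits.

0.9364 bits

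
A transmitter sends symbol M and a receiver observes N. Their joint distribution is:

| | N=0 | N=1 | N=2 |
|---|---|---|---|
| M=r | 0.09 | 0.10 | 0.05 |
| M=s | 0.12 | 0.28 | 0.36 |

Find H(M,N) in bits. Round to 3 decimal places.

H(M,N) = −Σ p(x,y)·log₂ p(x,y) over all 6 cells.
  cell (r,0): −0.09·log₂0.09 = 0.3127
  cell (r,1): −0.10·log₂0.10 = 0.3322
  cell (r,2): −0.05·log₂0.05 = 0.2161
  cell (s,0): −0.12·log₂0.12 = 0.3671
  cell (s,1): −0.28·log₂0.28 = 0.5142
  cell (s,2): −0.36·log₂0.36 = 0.5306
Sum = 2.273 bits.

2.273 bits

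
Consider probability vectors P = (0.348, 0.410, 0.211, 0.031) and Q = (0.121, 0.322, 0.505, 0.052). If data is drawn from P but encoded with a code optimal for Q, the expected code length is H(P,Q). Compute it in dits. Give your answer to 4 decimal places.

H(P,Q) = −Σ p·log₁₀ q.
  −0.348·log₁₀(0.121) = 0.31919
  −0.410·log₁₀(0.322) = 0.20178
  −0.211·log₁₀(0.505) = 0.06261
  −0.031·log₁₀(0.052) = 0.03980
H(P,Q) = 0.6234 dits.

0.6234 dits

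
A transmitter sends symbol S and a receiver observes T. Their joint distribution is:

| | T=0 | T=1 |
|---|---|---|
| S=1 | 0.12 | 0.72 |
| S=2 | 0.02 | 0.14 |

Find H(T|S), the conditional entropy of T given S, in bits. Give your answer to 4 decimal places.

Chain rule: H(T|S) = H(S,T) − H(S).
Marginals: p(S) = (0.8400, 0.1600), p(T) = (0.1400, 0.8600).
H(S,T) = 1.2183 bits; H(S) = 0.6343 bits.
H(T|S) = 1.2183 − 0.6343 = 0.5840 bits.

0.5840 bits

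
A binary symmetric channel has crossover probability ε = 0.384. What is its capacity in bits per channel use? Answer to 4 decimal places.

0.0392 bits

Binary symmetric channel: C = 1 − h₂(ε) where h₂ is the binary entropy function.
h₂(0.384) = −0.384·log₂0.384 − 0.616·log₂0.616 = 0.9608.
C = 1 − 0.9608 = 0.0392 bits per channel use.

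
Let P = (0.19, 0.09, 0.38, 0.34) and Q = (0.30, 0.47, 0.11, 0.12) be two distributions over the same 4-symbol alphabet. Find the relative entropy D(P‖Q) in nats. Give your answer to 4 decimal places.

0.5896 nats

D(P‖Q) = Σ p·ln(p/q).
  0.19·ln(0.19/0.30) = -0.08678
  0.09·ln(0.09/0.47) = -0.14876
  0.38·ln(0.38/0.11) = 0.47108
  0.34·ln(0.34/0.12) = 0.35409
D(P‖Q) = 0.5896 nats.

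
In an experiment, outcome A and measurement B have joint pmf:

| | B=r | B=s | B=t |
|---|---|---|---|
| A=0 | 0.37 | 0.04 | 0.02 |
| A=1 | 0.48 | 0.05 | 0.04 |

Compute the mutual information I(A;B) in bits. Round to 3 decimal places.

0.002 bits

Marginals: p(A) = (0.4300, 0.5700), p(B) = (0.8500, 0.0900, 0.0600).
I(A;B) = Σ p(x,y)·log₂[p(x,y)/(p(x)p(y))].
  (0,r): 0.37·log₂(1.0123) = 0.0065
  (0,s): 0.04·log₂(1.0336) = 0.0019
  (0,t): 0.02·log₂(0.7752) = -0.0073
  (1,r): 0.48·log₂(0.9907) = -0.0065
  (1,s): 0.05·log₂(0.9747) = -0.0019
  (1,t): 0.04·log₂(1.1696) = 0.0090
Sum = 0.002 bits.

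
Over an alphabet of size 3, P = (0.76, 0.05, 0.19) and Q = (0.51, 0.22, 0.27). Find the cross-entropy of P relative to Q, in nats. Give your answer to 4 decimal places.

H(P,Q) = −Σ p·ln q.
  −0.76·ln(0.51) = 0.51174
  −0.05·ln(0.22) = 0.07571
  −0.19·ln(0.27) = 0.24877
H(P,Q) = 0.8362 nats.

0.8362 nats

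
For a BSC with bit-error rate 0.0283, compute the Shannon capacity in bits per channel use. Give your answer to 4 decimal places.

0.8142 bits

Binary symmetric channel: C = 1 − h₂(ε) where h₂ is the binary entropy function.
h₂(0.0283) = −0.0283·log₂0.0283 − 0.9717·log₂0.9717 = 0.1858.
C = 1 − 0.1858 = 0.8142 bits per channel use.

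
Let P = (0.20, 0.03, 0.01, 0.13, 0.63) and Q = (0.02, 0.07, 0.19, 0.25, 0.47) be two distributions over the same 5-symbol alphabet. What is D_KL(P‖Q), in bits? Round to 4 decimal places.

0.7289 bits

D(P‖Q) = Σ p·log₂(p/q).
  0.20·log₂(0.20/0.02) = 0.66439
  0.03·log₂(0.03/0.07) = -0.03667
  0.01·log₂(0.01/0.19) = -0.04248
  0.13·log₂(0.13/0.25) = -0.12264
  0.63·log₂(0.63/0.47) = 0.26630
D(P‖Q) = 0.7289 bits.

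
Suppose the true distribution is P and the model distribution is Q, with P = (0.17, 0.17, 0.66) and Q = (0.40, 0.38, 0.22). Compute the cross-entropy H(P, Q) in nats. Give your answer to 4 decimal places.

H(P,Q) = −Σ p·ln q.
  −0.17·ln(0.40) = 0.15577
  −0.17·ln(0.38) = 0.16449
  −0.66·ln(0.22) = 0.99932
H(P,Q) = 1.3196 nats.

1.3196 nats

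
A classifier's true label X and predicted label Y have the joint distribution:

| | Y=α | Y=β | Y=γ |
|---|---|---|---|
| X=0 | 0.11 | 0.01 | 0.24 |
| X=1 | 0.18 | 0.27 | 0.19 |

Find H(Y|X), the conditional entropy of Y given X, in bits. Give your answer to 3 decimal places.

1.379 bits

Chain rule: H(Y|X) = H(X,Y) − H(X).
Marginals: p(X) = (0.3600, 0.6400), p(Y) = (0.2900, 0.2800, 0.4300).
H(X,Y) = 2.3214 bits; H(X) = 0.9427 bits.
H(Y|X) = 2.3214 − 0.9427 = 1.379 bits.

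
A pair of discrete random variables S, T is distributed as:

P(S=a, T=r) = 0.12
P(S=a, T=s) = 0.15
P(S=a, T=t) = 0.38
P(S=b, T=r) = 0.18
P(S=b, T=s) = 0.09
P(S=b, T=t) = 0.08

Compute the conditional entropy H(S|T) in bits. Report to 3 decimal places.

0.827 bits

Chain rule: H(S|T) = H(S,T) − H(T).
Marginals: p(S) = (0.6500, 0.3500), p(T) = (0.3000, 0.2400, 0.4600).
H(S,T) = 2.3575 bits; H(T) = 1.5306 bits.
H(S|T) = 2.3575 − 1.5306 = 0.827 bits.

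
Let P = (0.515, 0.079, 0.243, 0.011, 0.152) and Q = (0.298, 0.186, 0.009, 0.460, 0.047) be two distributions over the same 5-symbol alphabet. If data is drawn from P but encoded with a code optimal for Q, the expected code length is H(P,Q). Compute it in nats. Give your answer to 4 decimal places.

2.3743 nats

H(P,Q) = −Σ p·ln q.
  −0.515·ln(0.298) = 0.62349
  −0.079·ln(0.186) = 0.13288
  −0.243·ln(0.009) = 1.14466
  −0.011·ln(0.460) = 0.00854
  −0.152·ln(0.047) = 0.46476
H(P,Q) = 2.3743 nats.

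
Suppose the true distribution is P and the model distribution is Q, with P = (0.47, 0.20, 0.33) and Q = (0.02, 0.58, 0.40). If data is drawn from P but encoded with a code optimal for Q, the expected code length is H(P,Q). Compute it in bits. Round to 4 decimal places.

H(P,Q) = −Σ p·log₂ q.
  −0.47·log₂(0.02) = 2.65261
  −0.20·log₂(0.58) = 0.15718
  −0.33·log₂(0.40) = 0.43624
H(P,Q) = 3.2460 bits.

3.2460 bits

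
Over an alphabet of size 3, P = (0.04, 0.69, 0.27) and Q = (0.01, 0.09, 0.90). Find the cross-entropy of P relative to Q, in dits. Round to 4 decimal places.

H(P,Q) = −Σ p·log₁₀ q.
  −0.04·log₁₀(0.01) = 0.08000
  −0.69·log₁₀(0.09) = 0.72157
  −0.27·log₁₀(0.90) = 0.01235
H(P,Q) = 0.8139 dits.

0.8139 dits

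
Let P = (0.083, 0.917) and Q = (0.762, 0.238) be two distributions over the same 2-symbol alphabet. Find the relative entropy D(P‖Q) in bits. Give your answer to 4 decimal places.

D(P‖Q) = Σ p·log₂(p/q).
  0.083·log₂(0.083/0.762) = -0.26548
  0.917·log₂(0.917/0.238) = 1.78445
D(P‖Q) = 1.5190 bits.

1.5190 bits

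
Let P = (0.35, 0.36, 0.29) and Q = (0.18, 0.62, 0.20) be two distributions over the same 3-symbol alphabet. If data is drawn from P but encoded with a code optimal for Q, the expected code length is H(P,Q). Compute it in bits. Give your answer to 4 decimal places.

H(P,Q) = −Σ p·log₂ q.
  −0.35·log₂(0.18) = 0.86588
  −0.36·log₂(0.62) = 0.24828
  −0.29·log₂(0.20) = 0.67336
H(P,Q) = 1.7875 bits.

1.7875 bits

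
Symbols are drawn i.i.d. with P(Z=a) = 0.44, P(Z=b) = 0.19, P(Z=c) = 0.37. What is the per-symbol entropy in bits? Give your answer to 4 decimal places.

H(Z) = −Σ p·log₂ p.
  −(0.44)·log₂(0.44) = 0.52115
  −(0.19)·log₂(0.19) = 0.45523
  −(0.37)·log₂(0.37) = 0.53073
Sum: 0.52115 + 0.45523 + 0.53073 = 1.5071 bits.

1.5071 bits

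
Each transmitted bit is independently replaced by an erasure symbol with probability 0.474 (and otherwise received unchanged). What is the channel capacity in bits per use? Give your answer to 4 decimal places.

0.5260 bits

Binary erasure channel: capacity C = 1 − ε.
C = 1 − 0.474 = 0.5260 bits per channel use.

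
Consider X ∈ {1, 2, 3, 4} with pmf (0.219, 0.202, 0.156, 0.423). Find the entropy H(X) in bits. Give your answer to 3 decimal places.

H(X) = −Σ p·log₂ p.
  −(0.219)·log₂(0.219) = 0.4798
  −(0.202)·log₂(0.202) = 0.4661
  −(0.156)·log₂(0.156) = 0.4181
  −(0.423)·log₂(0.423) = 0.5251
Sum: 0.4798 + 0.4661 + 0.4181 + 0.5251 = 1.889 bits.

1.889 bits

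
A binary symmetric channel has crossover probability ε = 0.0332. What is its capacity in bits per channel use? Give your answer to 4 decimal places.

0.7898 bits

Binary symmetric channel: C = 1 − h₂(ε) where h₂ is the binary entropy function.
h₂(0.0332) = −0.0332·log₂0.0332 − 0.9668·log₂0.9668 = 0.2102.
C = 1 − 0.2102 = 0.7898 bits per channel use.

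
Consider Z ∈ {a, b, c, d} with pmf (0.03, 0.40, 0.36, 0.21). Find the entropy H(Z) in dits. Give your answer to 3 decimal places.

0.507 dits

H(Z) = −Σ p·log₁₀ p.
  −(0.03)·log₁₀(0.03) = 0.0457
  −(0.40)·log₁₀(0.40) = 0.1592
  −(0.36)·log₁₀(0.36) = 0.1597
  −(0.21)·log₁₀(0.21) = 0.1423
Sum: 0.0457 + 0.1592 + 0.1597 + 0.1423 = 0.507 dits.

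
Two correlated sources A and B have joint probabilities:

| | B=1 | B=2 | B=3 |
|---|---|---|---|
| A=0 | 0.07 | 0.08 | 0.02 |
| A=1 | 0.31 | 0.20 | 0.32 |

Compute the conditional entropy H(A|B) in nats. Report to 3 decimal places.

Marginals: p(A) = (0.1700, 0.8300), p(B) = (0.3800, 0.2800, 0.3400).
H(A|B) = Σ p(B) · H(A|B=·).
  B=1: p=0.3800, H(A|B=1) = 0.4777
  B=2: p=0.2800, H(A|B=2) = 0.5983
  B=3: p=0.3400, H(A|B=3) = 0.2237
Weighted sum = 0.425 nats.

0.425 nats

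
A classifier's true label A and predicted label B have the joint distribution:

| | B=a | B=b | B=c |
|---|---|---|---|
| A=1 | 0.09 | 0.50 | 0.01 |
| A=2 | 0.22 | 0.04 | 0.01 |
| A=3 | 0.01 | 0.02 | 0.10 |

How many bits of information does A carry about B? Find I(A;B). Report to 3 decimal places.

0.573 bits

Marginals: p(A) = (0.6000, 0.2700, 0.1300), p(B) = (0.3200, 0.5600, 0.1200).
I(A;B) = H(A) + H(B) − H(A,B).
H(A) = 1.3348, H(B) = 1.3615, H(A,B) = 2.1234.
I(A;B) = 1.3348 + 1.3615 − 2.1234 = 0.573 bits.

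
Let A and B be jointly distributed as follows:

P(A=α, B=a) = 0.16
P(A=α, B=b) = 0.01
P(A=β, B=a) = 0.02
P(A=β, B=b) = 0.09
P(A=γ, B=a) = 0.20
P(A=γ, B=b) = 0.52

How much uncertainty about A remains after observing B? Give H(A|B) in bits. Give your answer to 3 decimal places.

Marginals: p(A) = (0.1700, 0.1100, 0.7200), p(B) = (0.3800, 0.6200).
H(A|B) = Σ p(B) · H(A|B=·).
  B=a: p=0.3800, H(A|B=a) = 1.2364
  B=b: p=0.6200, H(A|B=b) = 0.7130
Weighted sum = 0.912 bits.

0.912 bits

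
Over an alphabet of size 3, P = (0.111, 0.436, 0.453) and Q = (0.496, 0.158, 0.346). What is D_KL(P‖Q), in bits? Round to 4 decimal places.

D(P‖Q) = Σ p·log₂(p/q).
  0.111·log₂(0.111/0.496) = -0.23974
  0.436·log₂(0.436/0.158) = 0.63848
  0.453·log₂(0.453/0.346) = 0.17610
D(P‖Q) = 0.5748 bits.

0.5748 bits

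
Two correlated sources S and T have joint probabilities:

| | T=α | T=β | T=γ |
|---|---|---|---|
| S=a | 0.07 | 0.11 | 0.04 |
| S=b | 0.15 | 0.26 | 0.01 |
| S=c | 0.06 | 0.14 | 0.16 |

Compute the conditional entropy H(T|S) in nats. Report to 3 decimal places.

Chain rule: H(T|S) = H(S,T) − H(S).
Marginals: p(S) = (0.2200, 0.4200, 0.3600), p(T) = (0.2800, 0.5100, 0.2100).
H(S,T) = 1.9758 nats; H(S) = 1.0653 nats.
H(T|S) = 1.9758 − 1.0653 = 0.911 nats.

0.911 nats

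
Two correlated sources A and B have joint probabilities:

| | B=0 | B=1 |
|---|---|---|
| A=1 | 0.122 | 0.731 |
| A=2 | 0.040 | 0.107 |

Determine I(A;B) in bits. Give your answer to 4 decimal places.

Marginals: p(A) = (0.8530, 0.1470), p(B) = (0.1620, 0.8380).
I(A;B) = H(A) + H(B) − H(A,B).
H(A) = 0.6023, H(B) = 0.6391, H(A,B) = 1.2315.
I(A;B) = 0.6023 + 0.6391 − 1.2315 = 0.0099 bits.

0.0099 bits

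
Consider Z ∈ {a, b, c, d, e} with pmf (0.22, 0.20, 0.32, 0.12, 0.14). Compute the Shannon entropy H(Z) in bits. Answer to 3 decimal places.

H(Z) = −Σ p·log₂ p.
  −(0.22)·log₂(0.22) = 0.4806
  −(0.20)·log₂(0.20) = 0.4644
  −(0.32)·log₂(0.32) = 0.5260
  −(0.12)·log₂(0.12) = 0.3671
  −(0.14)·log₂(0.14) = 0.3971
Sum: 0.4806 + 0.4644 + 0.5260 + 0.3671 + 0.3971 = 2.235 bits.

2.235 bits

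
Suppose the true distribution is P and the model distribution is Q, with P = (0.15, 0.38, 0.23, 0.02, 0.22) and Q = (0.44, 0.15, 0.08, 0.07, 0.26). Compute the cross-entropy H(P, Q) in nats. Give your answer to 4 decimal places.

H(P,Q) = −Σ p·ln q.
  −0.15·ln(0.44) = 0.12315
  −0.38·ln(0.15) = 0.72091
  −0.23·ln(0.08) = 0.58092
  −0.02·ln(0.07) = 0.05319
  −0.22·ln(0.26) = 0.29636
H(P,Q) = 1.7745 nats.

1.7745 nats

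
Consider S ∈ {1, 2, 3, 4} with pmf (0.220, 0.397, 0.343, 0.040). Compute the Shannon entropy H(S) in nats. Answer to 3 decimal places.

1.196 nats

H(S) = −Σ p·ln p.
  −(0.220)·ln(0.220) = 0.3331
  −(0.397)·ln(0.397) = 0.3668
  −(0.343)·ln(0.343) = 0.3670
  −(0.040)·ln(0.040) = 0.1288
Sum: 0.3331 + 0.3668 + 0.3670 + 0.1288 = 1.196 nats.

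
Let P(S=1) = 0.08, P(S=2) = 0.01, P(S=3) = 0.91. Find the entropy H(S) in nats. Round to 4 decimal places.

0.3339 nats

H(S) = −Σ p·ln p.
  −(0.08)·ln(0.08) = 0.20206
  −(0.01)·ln(0.01) = 0.04605
  −(0.91)·ln(0.91) = 0.08582
Sum: 0.20206 + 0.04605 + 0.08582 = 0.3339 nats.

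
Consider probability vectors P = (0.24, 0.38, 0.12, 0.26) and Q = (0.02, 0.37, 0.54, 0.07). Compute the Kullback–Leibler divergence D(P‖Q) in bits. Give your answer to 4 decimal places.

D(P‖Q) = Σ p·log₂(p/q).
  0.24·log₂(0.24/0.02) = 0.86039
  0.38·log₂(0.38/0.37) = 0.01462
  0.12·log₂(0.12/0.54) = -0.26039
  0.26·log₂(0.26/0.07) = 0.49220
D(P‖Q) = 1.1068 bits.

1.1068 bits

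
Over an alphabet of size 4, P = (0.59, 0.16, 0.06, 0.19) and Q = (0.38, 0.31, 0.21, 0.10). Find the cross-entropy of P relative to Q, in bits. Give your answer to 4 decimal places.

1.8602 bits

H(P,Q) = −Σ p·log₂ q.
  −0.59·log₂(0.38) = 0.82360
  −0.16·log₂(0.31) = 0.27035
  −0.06·log₂(0.21) = 0.13509
  −0.19·log₂(0.10) = 0.63117
H(P,Q) = 1.8602 bits.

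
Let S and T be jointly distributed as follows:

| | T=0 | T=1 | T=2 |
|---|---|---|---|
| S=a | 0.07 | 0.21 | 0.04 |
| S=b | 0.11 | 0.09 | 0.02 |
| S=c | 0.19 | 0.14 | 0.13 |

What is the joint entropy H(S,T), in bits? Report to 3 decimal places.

2.938 bits

H(S,T) = −Σ p(x,y)·log₂ p(x,y) over all 9 cells.
  cell (a,0): −0.07·log₂0.07 = 0.2686
  cell (a,1): −0.21·log₂0.21 = 0.4728
  cell (a,2): −0.04·log₂0.04 = 0.1858
  cell (b,0): −0.11·log₂0.11 = 0.3503
  cell (b,1): −0.09·log₂0.09 = 0.3127
  cell (b,2): −0.02·log₂0.02 = 0.1129
  cell (c,0): −0.19·log₂0.19 = 0.4552
  cell (c,1): −0.14·log₂0.14 = 0.3971
  cell (c,2): −0.13·log₂0.13 = 0.3826
Sum = 2.938 bits.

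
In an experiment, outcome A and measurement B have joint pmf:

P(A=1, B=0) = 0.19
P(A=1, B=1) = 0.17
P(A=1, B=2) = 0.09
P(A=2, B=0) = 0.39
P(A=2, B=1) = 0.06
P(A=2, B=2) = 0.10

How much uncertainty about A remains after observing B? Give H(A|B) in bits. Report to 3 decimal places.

Marginals: p(A) = (0.4500, 0.5500), p(B) = (0.5800, 0.2300, 0.1900).
H(A|B) = Σ p(B) · H(A|B=·).
  B=0: p=0.5800, H(A|B=0) = 0.9124
  B=1: p=0.2300, H(A|B=1) = 0.8281
  B=2: p=0.1900, H(A|B=2) = 0.9980
Weighted sum = 0.909 bits.

0.909 bits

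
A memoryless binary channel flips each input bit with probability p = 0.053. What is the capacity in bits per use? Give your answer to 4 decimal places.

0.7010 bits

Binary symmetric channel: C = 1 − h₂(ε) where h₂ is the binary entropy function.
h₂(0.053) = −0.053·log₂0.053 − 0.947·log₂0.947 = 0.2990.
C = 1 − 0.2990 = 0.7010 bits per channel use.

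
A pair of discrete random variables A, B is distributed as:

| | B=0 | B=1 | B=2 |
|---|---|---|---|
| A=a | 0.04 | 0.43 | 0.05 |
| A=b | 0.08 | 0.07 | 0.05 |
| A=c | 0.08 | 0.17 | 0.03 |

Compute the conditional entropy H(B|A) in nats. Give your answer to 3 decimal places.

Marginals: p(A) = (0.5200, 0.2000, 0.2800), p(B) = (0.2000, 0.6700, 0.1300).
H(B|A) = Σ p(A) · H(B|A=·).
  A=a: p=0.5200, H(B|A=a) = 0.5796
  A=b: p=0.2000, H(B|A=b) = 1.0805
  A=c: p=0.2800, H(B|A=c) = 0.9002
Weighted sum = 0.770 nats.

0.770 nats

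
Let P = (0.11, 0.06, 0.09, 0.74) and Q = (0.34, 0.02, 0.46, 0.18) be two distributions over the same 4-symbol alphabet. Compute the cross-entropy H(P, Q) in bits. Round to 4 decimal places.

H(P,Q) = −Σ p·log₂ q.
  −0.11·log₂(0.34) = 0.17120
  −0.06·log₂(0.02) = 0.33863
  −0.09·log₂(0.46) = 0.10083
  −0.74·log₂(0.18) = 1.83071
H(P,Q) = 2.4414 bits.

2.4414 bits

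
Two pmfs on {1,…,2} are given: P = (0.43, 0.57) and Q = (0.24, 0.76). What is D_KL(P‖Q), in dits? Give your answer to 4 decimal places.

0.0377 dits

D(P‖Q) = Σ p·log₁₀(p/q).
  0.43·log₁₀(0.43/0.24) = 0.10890
  0.57·log₁₀(0.57/0.76) = -0.07122
D(P‖Q) = 0.0377 dits.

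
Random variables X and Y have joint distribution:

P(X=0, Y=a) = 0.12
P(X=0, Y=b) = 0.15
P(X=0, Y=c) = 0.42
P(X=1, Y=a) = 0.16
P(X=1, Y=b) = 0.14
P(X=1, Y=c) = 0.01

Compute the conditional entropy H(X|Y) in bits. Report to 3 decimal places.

0.634 bits

Chain rule: H(X|Y) = H(X,Y) − H(Y).
Marginals: p(X) = (0.6900, 0.3100), p(Y) = (0.2800, 0.2900, 0.4300).
H(X,Y) = 2.1898 bits; H(Y) = 1.5557 bits.
H(X|Y) = 2.1898 − 1.5557 = 0.634 bits.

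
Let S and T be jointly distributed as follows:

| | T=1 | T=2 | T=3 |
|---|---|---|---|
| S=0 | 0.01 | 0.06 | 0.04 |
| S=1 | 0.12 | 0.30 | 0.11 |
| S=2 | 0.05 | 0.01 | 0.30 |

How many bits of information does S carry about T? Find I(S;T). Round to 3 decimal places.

Marginals: p(S) = (0.1100, 0.5300, 0.3600), p(T) = (0.1800, 0.3700, 0.4500).
I(S;T) = Σ p(x,y)·log₂[p(x,y)/(p(x)p(y))].
  (0,1): 0.01·log₂(0.5051) = -0.0099
  (0,2): 0.06·log₂(1.4742) = 0.0336
  (0,3): 0.04·log₂(0.8081) = -0.0123
  (1,1): 0.12·log₂(1.2579) = 0.0397
  (1,2): 0.30·log₂(1.5298) = 0.1840
  (1,3): 0.11·log₂(0.4612) = -0.1228
  (2,1): 0.05·log₂(0.7716) = -0.0187
  (2,2): 0.01·log₂(0.0751) = -0.0374
  (2,3): 0.30·log₂(1.8519) = 0.2667
Sum = 0.323 bits.

0.323 bits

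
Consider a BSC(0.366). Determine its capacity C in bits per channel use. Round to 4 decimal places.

0.0524 bits

Binary symmetric channel: C = 1 − h₂(ε) where h₂ is the binary entropy function.
h₂(0.366) = −0.366·log₂0.366 − 0.634·log₂0.634 = 0.9476.
C = 1 − 0.9476 = 0.0524 bits per channel use.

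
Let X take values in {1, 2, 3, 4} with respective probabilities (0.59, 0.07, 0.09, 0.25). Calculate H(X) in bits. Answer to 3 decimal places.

H(X) = −Σ p·log₂ p.
  −(0.59)·log₂(0.59) = 0.4491
  −(0.07)·log₂(0.07) = 0.2686
  −(0.09)·log₂(0.09) = 0.3127
  −(0.25)·log₂(0.25) = 0.5000
Sum: 0.4491 + 0.2686 + 0.3127 + 0.5000 = 1.530 bits.

1.530 bits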